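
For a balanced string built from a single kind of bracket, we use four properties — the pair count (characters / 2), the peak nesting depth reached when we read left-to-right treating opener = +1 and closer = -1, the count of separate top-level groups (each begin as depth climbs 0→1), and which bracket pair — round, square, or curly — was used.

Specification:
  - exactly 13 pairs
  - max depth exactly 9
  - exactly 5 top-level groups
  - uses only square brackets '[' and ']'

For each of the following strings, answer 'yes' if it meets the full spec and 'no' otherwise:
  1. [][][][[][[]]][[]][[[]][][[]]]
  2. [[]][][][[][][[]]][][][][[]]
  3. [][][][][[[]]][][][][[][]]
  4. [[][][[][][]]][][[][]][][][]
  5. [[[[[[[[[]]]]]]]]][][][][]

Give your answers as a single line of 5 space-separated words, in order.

String 1 '[][][][[][[]]][[]][[[]][][[]]]': depth seq [1 0 1 0 1 0 1 2 1 2 3 2 1 0 1 2 1 0 1 2 3 2 1 2 1 2 3 2 1 0]
  -> pairs=15 depth=3 groups=6 -> no
String 2 '[[]][][][[][][[]]][][][][[]]': depth seq [1 2 1 0 1 0 1 0 1 2 1 2 1 2 3 2 1 0 1 0 1 0 1 0 1 2 1 0]
  -> pairs=14 depth=3 groups=8 -> no
String 3 '[][][][][[[]]][][][][[][]]': depth seq [1 0 1 0 1 0 1 0 1 2 3 2 1 0 1 0 1 0 1 0 1 2 1 2 1 0]
  -> pairs=13 depth=3 groups=9 -> no
String 4 '[[][][[][][]]][][[][]][][][]': depth seq [1 2 1 2 1 2 3 2 3 2 3 2 1 0 1 0 1 2 1 2 1 0 1 0 1 0 1 0]
  -> pairs=14 depth=3 groups=6 -> no
String 5 '[[[[[[[[[]]]]]]]]][][][][]': depth seq [1 2 3 4 5 6 7 8 9 8 7 6 5 4 3 2 1 0 1 0 1 0 1 0 1 0]
  -> pairs=13 depth=9 groups=5 -> yes

Answer: no no no no yes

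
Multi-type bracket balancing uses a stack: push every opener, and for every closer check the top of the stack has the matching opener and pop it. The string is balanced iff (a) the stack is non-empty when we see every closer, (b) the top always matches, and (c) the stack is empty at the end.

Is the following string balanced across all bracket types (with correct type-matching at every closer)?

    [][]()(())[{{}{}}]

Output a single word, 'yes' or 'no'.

pos 0: push '['; stack = [
pos 1: ']' matches '['; pop; stack = (empty)
pos 2: push '['; stack = [
pos 3: ']' matches '['; pop; stack = (empty)
pos 4: push '('; stack = (
pos 5: ')' matches '('; pop; stack = (empty)
pos 6: push '('; stack = (
pos 7: push '('; stack = ((
pos 8: ')' matches '('; pop; stack = (
pos 9: ')' matches '('; pop; stack = (empty)
pos 10: push '['; stack = [
pos 11: push '{'; stack = [{
pos 12: push '{'; stack = [{{
pos 13: '}' matches '{'; pop; stack = [{
pos 14: push '{'; stack = [{{
pos 15: '}' matches '{'; pop; stack = [{
pos 16: '}' matches '{'; pop; stack = [
pos 17: ']' matches '['; pop; stack = (empty)
end: stack empty → VALID
Verdict: properly nested → yes

Answer: yes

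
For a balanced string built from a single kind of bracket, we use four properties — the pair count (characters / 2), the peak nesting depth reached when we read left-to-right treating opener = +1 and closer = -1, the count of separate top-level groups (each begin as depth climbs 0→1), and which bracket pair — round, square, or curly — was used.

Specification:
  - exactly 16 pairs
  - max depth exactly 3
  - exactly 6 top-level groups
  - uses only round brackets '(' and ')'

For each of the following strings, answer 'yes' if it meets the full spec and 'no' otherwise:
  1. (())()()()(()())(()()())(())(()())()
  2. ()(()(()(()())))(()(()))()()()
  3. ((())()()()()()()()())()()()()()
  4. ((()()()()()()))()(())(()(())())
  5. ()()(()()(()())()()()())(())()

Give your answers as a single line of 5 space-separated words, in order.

String 1 '(())()()()(()())(()()())(())(()())()': depth seq [1 2 1 0 1 0 1 0 1 0 1 2 1 2 1 0 1 2 1 2 1 2 1 0 1 2 1 0 1 2 1 2 1 0 1 0]
  -> pairs=18 depth=2 groups=9 -> no
String 2 '()(()(()(()())))(()(()))()()()': depth seq [1 0 1 2 1 2 3 2 3 4 3 4 3 2 1 0 1 2 1 2 3 2 1 0 1 0 1 0 1 0]
  -> pairs=15 depth=4 groups=6 -> no
String 3 '((())()()()()()()()())()()()()()': depth seq [1 2 3 2 1 2 1 2 1 2 1 2 1 2 1 2 1 2 1 2 1 0 1 0 1 0 1 0 1 0 1 0]
  -> pairs=16 depth=3 groups=6 -> yes
String 4 '((()()()()()()))()(())(()(())())': depth seq [1 2 3 2 3 2 3 2 3 2 3 2 3 2 1 0 1 0 1 2 1 0 1 2 1 2 3 2 1 2 1 0]
  -> pairs=16 depth=3 groups=4 -> no
String 5 '()()(()()(()())()()()())(())()': depth seq [1 0 1 0 1 2 1 2 1 2 3 2 3 2 1 2 1 2 1 2 1 2 1 0 1 2 1 0 1 0]
  -> pairs=15 depth=3 groups=5 -> no

Answer: no no yes no no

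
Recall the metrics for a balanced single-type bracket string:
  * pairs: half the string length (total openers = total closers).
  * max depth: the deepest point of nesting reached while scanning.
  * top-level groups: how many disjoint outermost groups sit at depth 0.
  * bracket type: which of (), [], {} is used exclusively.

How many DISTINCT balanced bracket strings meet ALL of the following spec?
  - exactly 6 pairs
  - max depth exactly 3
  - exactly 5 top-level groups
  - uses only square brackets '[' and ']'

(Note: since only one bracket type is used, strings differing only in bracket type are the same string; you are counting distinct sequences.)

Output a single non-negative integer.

Answer: 0

Derivation:
Spec: pairs=6 depth=3 groups=5
Count(depth <= 3) = 5
Count(depth <= 2) = 5
Count(depth == 3) = 5 - 5 = 0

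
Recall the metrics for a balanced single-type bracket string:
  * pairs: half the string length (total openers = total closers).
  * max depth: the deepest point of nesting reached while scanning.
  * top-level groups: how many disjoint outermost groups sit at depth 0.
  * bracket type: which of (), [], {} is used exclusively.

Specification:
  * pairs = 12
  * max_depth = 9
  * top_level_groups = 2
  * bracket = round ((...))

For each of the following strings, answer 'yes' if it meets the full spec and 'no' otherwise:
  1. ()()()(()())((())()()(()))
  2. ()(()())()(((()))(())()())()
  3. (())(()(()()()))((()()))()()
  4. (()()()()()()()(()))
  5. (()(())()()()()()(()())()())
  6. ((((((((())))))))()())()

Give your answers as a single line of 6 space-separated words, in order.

String 1 '()()()(()())((())()()(()))': depth seq [1 0 1 0 1 0 1 2 1 2 1 0 1 2 3 2 1 2 1 2 1 2 3 2 1 0]
  -> pairs=13 depth=3 groups=5 -> no
String 2 '()(()())()(((()))(())()())()': depth seq [1 0 1 2 1 2 1 0 1 0 1 2 3 4 3 2 1 2 3 2 1 2 1 2 1 0 1 0]
  -> pairs=14 depth=4 groups=5 -> no
String 3 '(())(()(()()()))((()()))()()': depth seq [1 2 1 0 1 2 1 2 3 2 3 2 3 2 1 0 1 2 3 2 3 2 1 0 1 0 1 0]
  -> pairs=14 depth=3 groups=5 -> no
String 4 '(()()()()()()()(()))': depth seq [1 2 1 2 1 2 1 2 1 2 1 2 1 2 1 2 3 2 1 0]
  -> pairs=10 depth=3 groups=1 -> no
String 5 '(()(())()()()()()(()())()())': depth seq [1 2 1 2 3 2 1 2 1 2 1 2 1 2 1 2 1 2 3 2 3 2 1 2 1 2 1 0]
  -> pairs=14 depth=3 groups=1 -> no
String 6 '((((((((())))))))()())()': depth seq [1 2 3 4 5 6 7 8 9 8 7 6 5 4 3 2 1 2 1 2 1 0 1 0]
  -> pairs=12 depth=9 groups=2 -> yes

Answer: no no no no no yes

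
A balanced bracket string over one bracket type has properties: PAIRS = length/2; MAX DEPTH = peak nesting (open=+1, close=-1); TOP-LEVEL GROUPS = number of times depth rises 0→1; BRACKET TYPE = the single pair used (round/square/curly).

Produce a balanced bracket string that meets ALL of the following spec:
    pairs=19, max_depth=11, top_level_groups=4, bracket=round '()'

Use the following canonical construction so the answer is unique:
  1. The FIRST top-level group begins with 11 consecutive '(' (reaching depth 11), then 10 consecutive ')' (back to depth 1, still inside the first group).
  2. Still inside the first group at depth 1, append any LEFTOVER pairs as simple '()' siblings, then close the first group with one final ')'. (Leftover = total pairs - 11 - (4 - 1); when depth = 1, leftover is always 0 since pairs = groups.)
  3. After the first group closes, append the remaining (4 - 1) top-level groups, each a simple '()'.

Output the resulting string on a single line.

Spec: pairs=19 depth=11 groups=4
Leftover pairs = 19 - 11 - (4-1) = 5
First group: deep chain of depth 11 + 5 sibling pairs
Remaining 3 groups: simple '()' each

Answer: ((((((((((())))))))))()()()()())()()()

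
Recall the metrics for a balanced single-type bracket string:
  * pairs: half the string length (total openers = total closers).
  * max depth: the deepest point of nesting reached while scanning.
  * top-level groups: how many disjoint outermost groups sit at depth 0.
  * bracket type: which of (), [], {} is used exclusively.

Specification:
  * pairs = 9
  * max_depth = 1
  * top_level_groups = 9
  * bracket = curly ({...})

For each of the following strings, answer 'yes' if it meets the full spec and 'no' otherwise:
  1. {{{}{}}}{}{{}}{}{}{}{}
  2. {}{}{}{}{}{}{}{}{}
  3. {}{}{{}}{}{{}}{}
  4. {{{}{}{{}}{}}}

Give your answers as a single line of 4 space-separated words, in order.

String 1 '{{{}{}}}{}{{}}{}{}{}{}': depth seq [1 2 3 2 3 2 1 0 1 0 1 2 1 0 1 0 1 0 1 0 1 0]
  -> pairs=11 depth=3 groups=7 -> no
String 2 '{}{}{}{}{}{}{}{}{}': depth seq [1 0 1 0 1 0 1 0 1 0 1 0 1 0 1 0 1 0]
  -> pairs=9 depth=1 groups=9 -> yes
String 3 '{}{}{{}}{}{{}}{}': depth seq [1 0 1 0 1 2 1 0 1 0 1 2 1 0 1 0]
  -> pairs=8 depth=2 groups=6 -> no
String 4 '{{{}{}{{}}{}}}': depth seq [1 2 3 2 3 2 3 4 3 2 3 2 1 0]
  -> pairs=7 depth=4 groups=1 -> no

Answer: no yes no no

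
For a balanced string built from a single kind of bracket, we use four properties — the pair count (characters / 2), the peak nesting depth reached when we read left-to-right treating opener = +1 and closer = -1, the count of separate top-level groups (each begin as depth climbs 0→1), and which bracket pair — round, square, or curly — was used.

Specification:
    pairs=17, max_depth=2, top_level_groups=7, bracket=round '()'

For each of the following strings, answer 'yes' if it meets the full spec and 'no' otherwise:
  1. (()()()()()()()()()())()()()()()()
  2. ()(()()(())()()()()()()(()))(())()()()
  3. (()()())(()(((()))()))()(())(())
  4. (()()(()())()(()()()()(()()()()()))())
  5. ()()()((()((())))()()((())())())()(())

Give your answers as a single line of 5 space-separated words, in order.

Answer: yes no no no no

Derivation:
String 1 '(()()()()()()()()()())()()()()()()': depth seq [1 2 1 2 1 2 1 2 1 2 1 2 1 2 1 2 1 2 1 2 1 0 1 0 1 0 1 0 1 0 1 0 1 0]
  -> pairs=17 depth=2 groups=7 -> yes
String 2 '()(()()(())()()()()()()(()))(())()()()': depth seq [1 0 1 2 1 2 1 2 3 2 1 2 1 2 1 2 1 2 1 2 1 2 1 2 3 2 1 0 1 2 1 0 1 0 1 0 1 0]
  -> pairs=19 depth=3 groups=6 -> no
String 3 '(()()())(()(((()))()))()(())(())': depth seq [1 2 1 2 1 2 1 0 1 2 1 2 3 4 5 4 3 2 3 2 1 0 1 0 1 2 1 0 1 2 1 0]
  -> pairs=16 depth=5 groups=5 -> no
String 4 '(()()(()())()(()()()()(()()()()()))())': depth seq [1 2 1 2 1 2 3 2 3 2 1 2 1 2 3 2 3 2 3 2 3 2 3 4 3 4 3 4 3 4 3 4 3 2 1 2 1 0]
  -> pairs=19 depth=4 groups=1 -> no
String 5 '()()()((()((())))()()((())())())()(())': depth seq [1 0 1 0 1 0 1 2 3 2 3 4 5 4 3 2 1 2 1 2 1 2 3 4 3 2 3 2 1 2 1 0 1 0 1 2 1 0]
  -> pairs=19 depth=5 groups=6 -> no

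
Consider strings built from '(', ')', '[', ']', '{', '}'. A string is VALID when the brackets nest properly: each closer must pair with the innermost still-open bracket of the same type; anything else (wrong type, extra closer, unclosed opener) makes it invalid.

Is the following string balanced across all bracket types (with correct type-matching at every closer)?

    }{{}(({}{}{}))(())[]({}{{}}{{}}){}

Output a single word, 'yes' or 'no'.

Answer: no

Derivation:
pos 0: saw closer '}' but stack is empty → INVALID
Verdict: unmatched closer '}' at position 0 → no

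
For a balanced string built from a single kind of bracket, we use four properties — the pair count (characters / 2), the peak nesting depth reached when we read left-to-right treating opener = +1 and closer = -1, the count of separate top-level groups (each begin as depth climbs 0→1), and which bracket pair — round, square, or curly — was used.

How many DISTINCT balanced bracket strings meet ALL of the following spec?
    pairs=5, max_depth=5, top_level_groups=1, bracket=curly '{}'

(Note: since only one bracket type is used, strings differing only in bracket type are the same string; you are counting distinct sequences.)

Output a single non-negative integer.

Spec: pairs=5 depth=5 groups=1
Count(depth <= 5) = 14
Count(depth <= 4) = 13
Count(depth == 5) = 14 - 13 = 1

Answer: 1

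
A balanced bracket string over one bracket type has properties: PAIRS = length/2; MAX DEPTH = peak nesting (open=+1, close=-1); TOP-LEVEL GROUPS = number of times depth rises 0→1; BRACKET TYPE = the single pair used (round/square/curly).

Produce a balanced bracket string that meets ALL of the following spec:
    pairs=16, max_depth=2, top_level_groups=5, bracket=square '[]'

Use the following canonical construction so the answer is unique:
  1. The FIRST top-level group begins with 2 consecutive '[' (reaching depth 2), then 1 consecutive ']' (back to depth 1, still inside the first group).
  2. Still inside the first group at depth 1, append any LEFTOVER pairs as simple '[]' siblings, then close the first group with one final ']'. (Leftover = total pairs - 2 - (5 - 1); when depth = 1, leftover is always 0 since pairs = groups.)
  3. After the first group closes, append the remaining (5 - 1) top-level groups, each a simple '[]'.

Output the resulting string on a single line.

Answer: [[][][][][][][][][][][]][][][][]

Derivation:
Spec: pairs=16 depth=2 groups=5
Leftover pairs = 16 - 2 - (5-1) = 10
First group: deep chain of depth 2 + 10 sibling pairs
Remaining 4 groups: simple '[]' each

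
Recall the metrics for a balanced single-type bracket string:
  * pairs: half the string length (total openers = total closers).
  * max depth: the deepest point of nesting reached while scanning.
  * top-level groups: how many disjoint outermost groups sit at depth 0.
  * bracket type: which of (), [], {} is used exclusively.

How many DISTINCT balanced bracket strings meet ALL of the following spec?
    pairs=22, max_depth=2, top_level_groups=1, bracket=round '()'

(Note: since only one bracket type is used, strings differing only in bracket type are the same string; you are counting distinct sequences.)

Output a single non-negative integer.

Spec: pairs=22 depth=2 groups=1
Count(depth <= 2) = 1
Count(depth <= 1) = 0
Count(depth == 2) = 1 - 0 = 1

Answer: 1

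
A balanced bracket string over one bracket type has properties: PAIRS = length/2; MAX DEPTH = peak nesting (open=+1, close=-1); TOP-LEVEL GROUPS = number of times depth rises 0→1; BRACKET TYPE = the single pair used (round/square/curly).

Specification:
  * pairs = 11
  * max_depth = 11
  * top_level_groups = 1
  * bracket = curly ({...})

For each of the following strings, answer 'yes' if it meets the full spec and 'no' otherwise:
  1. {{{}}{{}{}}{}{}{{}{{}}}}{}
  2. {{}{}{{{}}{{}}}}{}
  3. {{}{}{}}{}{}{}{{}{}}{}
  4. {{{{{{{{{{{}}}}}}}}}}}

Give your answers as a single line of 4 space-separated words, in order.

String 1 '{{{}}{{}{}}{}{}{{}{{}}}}{}': depth seq [1 2 3 2 1 2 3 2 3 2 1 2 1 2 1 2 3 2 3 4 3 2 1 0 1 0]
  -> pairs=13 depth=4 groups=2 -> no
String 2 '{{}{}{{{}}{{}}}}{}': depth seq [1 2 1 2 1 2 3 4 3 2 3 4 3 2 1 0 1 0]
  -> pairs=9 depth=4 groups=2 -> no
String 3 '{{}{}{}}{}{}{}{{}{}}{}': depth seq [1 2 1 2 1 2 1 0 1 0 1 0 1 0 1 2 1 2 1 0 1 0]
  -> pairs=11 depth=2 groups=6 -> no
String 4 '{{{{{{{{{{{}}}}}}}}}}}': depth seq [1 2 3 4 5 6 7 8 9 10 11 10 9 8 7 6 5 4 3 2 1 0]
  -> pairs=11 depth=11 groups=1 -> yes

Answer: no no no yes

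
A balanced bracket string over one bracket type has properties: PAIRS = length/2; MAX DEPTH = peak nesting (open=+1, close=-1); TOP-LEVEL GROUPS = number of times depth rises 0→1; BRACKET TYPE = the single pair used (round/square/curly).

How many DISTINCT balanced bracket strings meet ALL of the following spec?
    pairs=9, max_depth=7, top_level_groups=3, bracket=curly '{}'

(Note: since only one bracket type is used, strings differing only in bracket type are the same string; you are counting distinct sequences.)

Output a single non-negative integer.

Answer: 3

Derivation:
Spec: pairs=9 depth=7 groups=3
Count(depth <= 7) = 1001
Count(depth <= 6) = 998
Count(depth == 7) = 1001 - 998 = 3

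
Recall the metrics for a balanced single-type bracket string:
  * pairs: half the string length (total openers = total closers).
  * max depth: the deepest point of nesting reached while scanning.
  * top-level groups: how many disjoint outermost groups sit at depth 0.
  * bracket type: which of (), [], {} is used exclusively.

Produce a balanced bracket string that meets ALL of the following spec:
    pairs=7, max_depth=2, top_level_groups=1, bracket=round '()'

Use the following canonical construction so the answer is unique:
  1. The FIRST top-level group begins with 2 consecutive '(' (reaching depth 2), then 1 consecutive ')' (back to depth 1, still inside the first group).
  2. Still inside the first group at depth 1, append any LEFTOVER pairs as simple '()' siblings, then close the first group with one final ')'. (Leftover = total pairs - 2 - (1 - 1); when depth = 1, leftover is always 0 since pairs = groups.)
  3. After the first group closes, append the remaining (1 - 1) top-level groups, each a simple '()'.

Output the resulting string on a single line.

Answer: (()()()()()())

Derivation:
Spec: pairs=7 depth=2 groups=1
Leftover pairs = 7 - 2 - (1-1) = 5
First group: deep chain of depth 2 + 5 sibling pairs
Remaining 0 groups: simple '()' each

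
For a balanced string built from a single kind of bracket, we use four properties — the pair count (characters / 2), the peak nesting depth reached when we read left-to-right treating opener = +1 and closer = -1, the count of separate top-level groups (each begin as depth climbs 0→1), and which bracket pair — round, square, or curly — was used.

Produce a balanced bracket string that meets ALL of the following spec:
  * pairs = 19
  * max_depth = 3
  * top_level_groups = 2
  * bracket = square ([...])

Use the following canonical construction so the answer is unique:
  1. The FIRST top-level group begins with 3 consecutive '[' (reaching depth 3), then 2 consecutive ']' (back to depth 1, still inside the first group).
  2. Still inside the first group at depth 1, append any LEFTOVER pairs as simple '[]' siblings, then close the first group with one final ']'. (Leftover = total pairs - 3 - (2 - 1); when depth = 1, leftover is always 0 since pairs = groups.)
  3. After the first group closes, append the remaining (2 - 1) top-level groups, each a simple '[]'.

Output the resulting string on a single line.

Answer: [[[]][][][][][][][][][][][][][][][]][]

Derivation:
Spec: pairs=19 depth=3 groups=2
Leftover pairs = 19 - 3 - (2-1) = 15
First group: deep chain of depth 3 + 15 sibling pairs
Remaining 1 groups: simple '[]' each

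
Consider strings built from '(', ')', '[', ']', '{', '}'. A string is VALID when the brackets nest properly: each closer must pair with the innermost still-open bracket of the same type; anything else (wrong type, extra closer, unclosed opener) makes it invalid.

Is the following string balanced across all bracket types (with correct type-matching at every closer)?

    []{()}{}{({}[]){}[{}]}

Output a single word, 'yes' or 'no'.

Answer: yes

Derivation:
pos 0: push '['; stack = [
pos 1: ']' matches '['; pop; stack = (empty)
pos 2: push '{'; stack = {
pos 3: push '('; stack = {(
pos 4: ')' matches '('; pop; stack = {
pos 5: '}' matches '{'; pop; stack = (empty)
pos 6: push '{'; stack = {
pos 7: '}' matches '{'; pop; stack = (empty)
pos 8: push '{'; stack = {
pos 9: push '('; stack = {(
pos 10: push '{'; stack = {({
pos 11: '}' matches '{'; pop; stack = {(
pos 12: push '['; stack = {([
pos 13: ']' matches '['; pop; stack = {(
pos 14: ')' matches '('; pop; stack = {
pos 15: push '{'; stack = {{
pos 16: '}' matches '{'; pop; stack = {
pos 17: push '['; stack = {[
pos 18: push '{'; stack = {[{
pos 19: '}' matches '{'; pop; stack = {[
pos 20: ']' matches '['; pop; stack = {
pos 21: '}' matches '{'; pop; stack = (empty)
end: stack empty → VALID
Verdict: properly nested → yes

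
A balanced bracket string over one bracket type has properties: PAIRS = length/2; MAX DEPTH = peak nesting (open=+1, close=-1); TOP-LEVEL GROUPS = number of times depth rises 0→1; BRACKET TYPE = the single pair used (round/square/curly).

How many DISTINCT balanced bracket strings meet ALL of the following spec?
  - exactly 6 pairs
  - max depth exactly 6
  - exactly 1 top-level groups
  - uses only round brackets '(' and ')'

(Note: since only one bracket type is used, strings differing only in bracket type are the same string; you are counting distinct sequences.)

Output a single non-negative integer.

Answer: 1

Derivation:
Spec: pairs=6 depth=6 groups=1
Count(depth <= 6) = 42
Count(depth <= 5) = 41
Count(depth == 6) = 42 - 41 = 1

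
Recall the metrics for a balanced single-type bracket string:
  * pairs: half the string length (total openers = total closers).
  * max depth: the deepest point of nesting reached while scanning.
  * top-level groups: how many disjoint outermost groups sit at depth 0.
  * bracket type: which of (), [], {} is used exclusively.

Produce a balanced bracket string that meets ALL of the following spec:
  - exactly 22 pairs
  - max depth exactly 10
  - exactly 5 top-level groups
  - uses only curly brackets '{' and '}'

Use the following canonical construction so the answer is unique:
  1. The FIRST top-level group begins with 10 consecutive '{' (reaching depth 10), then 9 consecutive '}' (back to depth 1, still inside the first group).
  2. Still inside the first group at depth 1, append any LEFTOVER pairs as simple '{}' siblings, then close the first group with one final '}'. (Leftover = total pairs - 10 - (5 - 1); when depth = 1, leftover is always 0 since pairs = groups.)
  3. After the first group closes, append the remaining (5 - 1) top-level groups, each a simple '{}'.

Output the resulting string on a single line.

Spec: pairs=22 depth=10 groups=5
Leftover pairs = 22 - 10 - (5-1) = 8
First group: deep chain of depth 10 + 8 sibling pairs
Remaining 4 groups: simple '{}' each

Answer: {{{{{{{{{{}}}}}}}}}{}{}{}{}{}{}{}{}}{}{}{}{}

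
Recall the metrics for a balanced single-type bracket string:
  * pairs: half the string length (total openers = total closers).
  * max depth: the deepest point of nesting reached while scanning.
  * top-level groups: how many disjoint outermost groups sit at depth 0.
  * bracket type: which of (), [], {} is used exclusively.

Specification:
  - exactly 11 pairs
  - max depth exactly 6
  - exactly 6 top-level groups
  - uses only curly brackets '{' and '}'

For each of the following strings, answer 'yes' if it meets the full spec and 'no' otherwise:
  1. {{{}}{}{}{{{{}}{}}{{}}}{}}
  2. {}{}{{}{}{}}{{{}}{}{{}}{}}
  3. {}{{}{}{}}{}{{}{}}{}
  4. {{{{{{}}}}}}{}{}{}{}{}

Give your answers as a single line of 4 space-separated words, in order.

String 1 '{{{}}{}{}{{{{}}{}}{{}}}{}}': depth seq [1 2 3 2 1 2 1 2 1 2 3 4 5 4 3 4 3 2 3 4 3 2 1 2 1 0]
  -> pairs=13 depth=5 groups=1 -> no
String 2 '{}{}{{}{}{}}{{{}}{}{{}}{}}': depth seq [1 0 1 0 1 2 1 2 1 2 1 0 1 2 3 2 1 2 1 2 3 2 1 2 1 0]
  -> pairs=13 depth=3 groups=4 -> no
String 3 '{}{{}{}{}}{}{{}{}}{}': depth seq [1 0 1 2 1 2 1 2 1 0 1 0 1 2 1 2 1 0 1 0]
  -> pairs=10 depth=2 groups=5 -> no
String 4 '{{{{{{}}}}}}{}{}{}{}{}': depth seq [1 2 3 4 5 6 5 4 3 2 1 0 1 0 1 0 1 0 1 0 1 0]
  -> pairs=11 depth=6 groups=6 -> yes

Answer: no no no yes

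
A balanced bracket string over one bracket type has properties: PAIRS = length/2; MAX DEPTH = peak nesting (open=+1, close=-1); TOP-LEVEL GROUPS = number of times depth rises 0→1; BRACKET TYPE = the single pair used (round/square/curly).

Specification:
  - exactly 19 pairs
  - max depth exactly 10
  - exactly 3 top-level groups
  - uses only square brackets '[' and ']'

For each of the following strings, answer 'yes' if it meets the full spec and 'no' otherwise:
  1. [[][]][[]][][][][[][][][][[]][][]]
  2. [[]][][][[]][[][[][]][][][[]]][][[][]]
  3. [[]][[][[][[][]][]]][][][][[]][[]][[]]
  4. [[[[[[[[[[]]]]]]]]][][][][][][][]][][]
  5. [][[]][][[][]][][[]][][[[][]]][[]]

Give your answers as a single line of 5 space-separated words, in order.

Answer: no no no yes no

Derivation:
String 1 '[[][]][[]][][][][[][][][][[]][][]]': depth seq [1 2 1 2 1 0 1 2 1 0 1 0 1 0 1 0 1 2 1 2 1 2 1 2 1 2 3 2 1 2 1 2 1 0]
  -> pairs=17 depth=3 groups=6 -> no
String 2 '[[]][][][[]][[][[][]][][][[]]][][[][]]': depth seq [1 2 1 0 1 0 1 0 1 2 1 0 1 2 1 2 3 2 3 2 1 2 1 2 1 2 3 2 1 0 1 0 1 2 1 2 1 0]
  -> pairs=19 depth=3 groups=7 -> no
String 3 '[[]][[][[][[][]][]]][][][][[]][[]][[]]': depth seq [1 2 1 0 1 2 1 2 3 2 3 4 3 4 3 2 3 2 1 0 1 0 1 0 1 0 1 2 1 0 1 2 1 0 1 2 1 0]
  -> pairs=19 depth=4 groups=8 -> no
String 4 '[[[[[[[[[[]]]]]]]]][][][][][][][]][][]': depth seq [1 2 3 4 5 6 7 8 9 10 9 8 7 6 5 4 3 2 1 2 1 2 1 2 1 2 1 2 1 2 1 2 1 0 1 0 1 0]
  -> pairs=19 depth=10 groups=3 -> yes
String 5 '[][[]][][[][]][][[]][][[[][]]][[]]': depth seq [1 0 1 2 1 0 1 0 1 2 1 2 1 0 1 0 1 2 1 0 1 0 1 2 3 2 3 2 1 0 1 2 1 0]
  -> pairs=17 depth=3 groups=9 -> no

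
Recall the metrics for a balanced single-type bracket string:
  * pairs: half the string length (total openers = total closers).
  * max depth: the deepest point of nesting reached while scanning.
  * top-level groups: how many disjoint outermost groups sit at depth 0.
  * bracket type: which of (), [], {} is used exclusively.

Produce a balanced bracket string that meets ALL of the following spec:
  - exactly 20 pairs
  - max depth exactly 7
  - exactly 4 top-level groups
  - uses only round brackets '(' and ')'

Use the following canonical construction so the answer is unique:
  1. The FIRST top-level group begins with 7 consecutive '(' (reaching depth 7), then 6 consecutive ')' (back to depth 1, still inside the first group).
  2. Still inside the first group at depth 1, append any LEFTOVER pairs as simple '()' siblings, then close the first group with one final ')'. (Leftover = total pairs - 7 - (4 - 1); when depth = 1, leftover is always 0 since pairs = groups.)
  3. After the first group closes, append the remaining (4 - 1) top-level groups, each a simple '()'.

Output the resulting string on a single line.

Answer: ((((((())))))()()()()()()()()()())()()()

Derivation:
Spec: pairs=20 depth=7 groups=4
Leftover pairs = 20 - 7 - (4-1) = 10
First group: deep chain of depth 7 + 10 sibling pairs
Remaining 3 groups: simple '()' each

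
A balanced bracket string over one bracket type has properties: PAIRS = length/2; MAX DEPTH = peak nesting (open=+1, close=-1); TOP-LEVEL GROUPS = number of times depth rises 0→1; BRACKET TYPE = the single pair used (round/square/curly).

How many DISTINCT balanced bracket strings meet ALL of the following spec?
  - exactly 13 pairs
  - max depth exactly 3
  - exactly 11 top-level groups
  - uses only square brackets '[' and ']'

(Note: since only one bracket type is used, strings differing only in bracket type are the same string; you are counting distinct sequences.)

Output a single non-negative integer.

Spec: pairs=13 depth=3 groups=11
Count(depth <= 3) = 77
Count(depth <= 2) = 66
Count(depth == 3) = 77 - 66 = 11

Answer: 11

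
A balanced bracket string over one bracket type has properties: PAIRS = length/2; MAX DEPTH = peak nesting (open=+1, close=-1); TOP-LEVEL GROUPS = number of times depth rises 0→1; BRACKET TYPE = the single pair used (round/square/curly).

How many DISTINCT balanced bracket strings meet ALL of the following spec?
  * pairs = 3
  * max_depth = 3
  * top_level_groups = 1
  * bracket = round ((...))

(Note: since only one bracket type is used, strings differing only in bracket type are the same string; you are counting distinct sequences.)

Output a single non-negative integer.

Answer: 1

Derivation:
Spec: pairs=3 depth=3 groups=1
Count(depth <= 3) = 2
Count(depth <= 2) = 1
Count(depth == 3) = 2 - 1 = 1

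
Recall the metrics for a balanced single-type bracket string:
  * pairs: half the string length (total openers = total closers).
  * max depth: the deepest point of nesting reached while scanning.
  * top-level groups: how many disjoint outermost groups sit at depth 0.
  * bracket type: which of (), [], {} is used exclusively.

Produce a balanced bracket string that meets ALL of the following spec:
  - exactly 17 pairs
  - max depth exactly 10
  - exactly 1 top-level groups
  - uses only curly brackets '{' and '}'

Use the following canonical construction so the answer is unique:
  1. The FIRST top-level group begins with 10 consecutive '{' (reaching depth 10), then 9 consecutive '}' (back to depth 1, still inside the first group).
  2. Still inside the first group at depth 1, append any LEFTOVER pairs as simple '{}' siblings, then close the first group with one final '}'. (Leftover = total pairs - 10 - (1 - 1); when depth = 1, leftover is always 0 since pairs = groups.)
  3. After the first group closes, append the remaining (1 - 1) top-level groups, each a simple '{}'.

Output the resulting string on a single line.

Answer: {{{{{{{{{{}}}}}}}}}{}{}{}{}{}{}{}}

Derivation:
Spec: pairs=17 depth=10 groups=1
Leftover pairs = 17 - 10 - (1-1) = 7
First group: deep chain of depth 10 + 7 sibling pairs
Remaining 0 groups: simple '{}' each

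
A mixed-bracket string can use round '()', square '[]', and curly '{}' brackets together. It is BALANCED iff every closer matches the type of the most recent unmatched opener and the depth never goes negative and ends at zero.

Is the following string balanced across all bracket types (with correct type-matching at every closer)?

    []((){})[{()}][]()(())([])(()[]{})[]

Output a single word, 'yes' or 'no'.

Answer: yes

Derivation:
pos 0: push '['; stack = [
pos 1: ']' matches '['; pop; stack = (empty)
pos 2: push '('; stack = (
pos 3: push '('; stack = ((
pos 4: ')' matches '('; pop; stack = (
pos 5: push '{'; stack = ({
pos 6: '}' matches '{'; pop; stack = (
pos 7: ')' matches '('; pop; stack = (empty)
pos 8: push '['; stack = [
pos 9: push '{'; stack = [{
pos 10: push '('; stack = [{(
pos 11: ')' matches '('; pop; stack = [{
pos 12: '}' matches '{'; pop; stack = [
pos 13: ']' matches '['; pop; stack = (empty)
pos 14: push '['; stack = [
pos 15: ']' matches '['; pop; stack = (empty)
pos 16: push '('; stack = (
pos 17: ')' matches '('; pop; stack = (empty)
pos 18: push '('; stack = (
pos 19: push '('; stack = ((
pos 20: ')' matches '('; pop; stack = (
pos 21: ')' matches '('; pop; stack = (empty)
pos 22: push '('; stack = (
pos 23: push '['; stack = ([
pos 24: ']' matches '['; pop; stack = (
pos 25: ')' matches '('; pop; stack = (empty)
pos 26: push '('; stack = (
pos 27: push '('; stack = ((
pos 28: ')' matches '('; pop; stack = (
pos 29: push '['; stack = ([
pos 30: ']' matches '['; pop; stack = (
pos 31: push '{'; stack = ({
pos 32: '}' matches '{'; pop; stack = (
pos 33: ')' matches '('; pop; stack = (empty)
pos 34: push '['; stack = [
pos 35: ']' matches '['; pop; stack = (empty)
end: stack empty → VALID
Verdict: properly nested → yes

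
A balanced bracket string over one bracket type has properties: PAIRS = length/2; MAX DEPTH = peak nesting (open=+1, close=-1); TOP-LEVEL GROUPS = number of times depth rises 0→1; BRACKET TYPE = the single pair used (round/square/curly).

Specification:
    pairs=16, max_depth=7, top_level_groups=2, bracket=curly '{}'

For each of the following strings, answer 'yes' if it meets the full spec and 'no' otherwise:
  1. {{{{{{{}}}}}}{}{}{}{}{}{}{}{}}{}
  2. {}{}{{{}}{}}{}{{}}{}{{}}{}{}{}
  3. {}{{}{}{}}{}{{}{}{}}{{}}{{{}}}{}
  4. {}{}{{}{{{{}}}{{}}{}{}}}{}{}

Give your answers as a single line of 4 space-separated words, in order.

Answer: yes no no no

Derivation:
String 1 '{{{{{{{}}}}}}{}{}{}{}{}{}{}{}}{}': depth seq [1 2 3 4 5 6 7 6 5 4 3 2 1 2 1 2 1 2 1 2 1 2 1 2 1 2 1 2 1 0 1 0]
  -> pairs=16 depth=7 groups=2 -> yes
String 2 '{}{}{{{}}{}}{}{{}}{}{{}}{}{}{}': depth seq [1 0 1 0 1 2 3 2 1 2 1 0 1 0 1 2 1 0 1 0 1 2 1 0 1 0 1 0 1 0]
  -> pairs=15 depth=3 groups=10 -> no
String 3 '{}{{}{}{}}{}{{}{}{}}{{}}{{{}}}{}': depth seq [1 0 1 2 1 2 1 2 1 0 1 0 1 2 1 2 1 2 1 0 1 2 1 0 1 2 3 2 1 0 1 0]
  -> pairs=16 depth=3 groups=7 -> no
String 4 '{}{}{{}{{{{}}}{{}}{}{}}}{}{}': depth seq [1 0 1 0 1 2 1 2 3 4 5 4 3 2 3 4 3 2 3 2 3 2 1 0 1 0 1 0]
  -> pairs=14 depth=5 groups=5 -> no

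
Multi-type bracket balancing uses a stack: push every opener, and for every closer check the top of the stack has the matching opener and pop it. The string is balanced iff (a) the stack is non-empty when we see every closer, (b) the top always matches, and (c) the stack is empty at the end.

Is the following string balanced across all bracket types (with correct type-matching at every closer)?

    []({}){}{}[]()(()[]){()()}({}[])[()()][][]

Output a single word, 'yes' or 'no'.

Answer: yes

Derivation:
pos 0: push '['; stack = [
pos 1: ']' matches '['; pop; stack = (empty)
pos 2: push '('; stack = (
pos 3: push '{'; stack = ({
pos 4: '}' matches '{'; pop; stack = (
pos 5: ')' matches '('; pop; stack = (empty)
pos 6: push '{'; stack = {
pos 7: '}' matches '{'; pop; stack = (empty)
pos 8: push '{'; stack = {
pos 9: '}' matches '{'; pop; stack = (empty)
pos 10: push '['; stack = [
pos 11: ']' matches '['; pop; stack = (empty)
pos 12: push '('; stack = (
pos 13: ')' matches '('; pop; stack = (empty)
pos 14: push '('; stack = (
pos 15: push '('; stack = ((
pos 16: ')' matches '('; pop; stack = (
pos 17: push '['; stack = ([
pos 18: ']' matches '['; pop; stack = (
pos 19: ')' matches '('; pop; stack = (empty)
pos 20: push '{'; stack = {
pos 21: push '('; stack = {(
pos 22: ')' matches '('; pop; stack = {
pos 23: push '('; stack = {(
pos 24: ')' matches '('; pop; stack = {
pos 25: '}' matches '{'; pop; stack = (empty)
pos 26: push '('; stack = (
pos 27: push '{'; stack = ({
pos 28: '}' matches '{'; pop; stack = (
pos 29: push '['; stack = ([
pos 30: ']' matches '['; pop; stack = (
pos 31: ')' matches '('; pop; stack = (empty)
pos 32: push '['; stack = [
pos 33: push '('; stack = [(
pos 34: ')' matches '('; pop; stack = [
pos 35: push '('; stack = [(
pos 36: ')' matches '('; pop; stack = [
pos 37: ']' matches '['; pop; stack = (empty)
pos 38: push '['; stack = [
pos 39: ']' matches '['; pop; stack = (empty)
pos 40: push '['; stack = [
pos 41: ']' matches '['; pop; stack = (empty)
end: stack empty → VALID
Verdict: properly nested → yes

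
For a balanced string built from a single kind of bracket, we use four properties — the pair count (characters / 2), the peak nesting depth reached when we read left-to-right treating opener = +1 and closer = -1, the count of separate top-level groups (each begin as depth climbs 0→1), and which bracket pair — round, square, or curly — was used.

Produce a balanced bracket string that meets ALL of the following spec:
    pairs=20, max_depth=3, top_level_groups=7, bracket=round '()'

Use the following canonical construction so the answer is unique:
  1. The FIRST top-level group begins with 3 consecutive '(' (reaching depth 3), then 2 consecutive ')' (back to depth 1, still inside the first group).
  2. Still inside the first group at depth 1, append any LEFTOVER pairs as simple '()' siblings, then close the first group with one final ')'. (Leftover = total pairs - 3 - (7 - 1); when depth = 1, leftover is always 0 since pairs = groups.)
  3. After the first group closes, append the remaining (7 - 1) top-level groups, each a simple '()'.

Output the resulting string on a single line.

Spec: pairs=20 depth=3 groups=7
Leftover pairs = 20 - 3 - (7-1) = 11
First group: deep chain of depth 3 + 11 sibling pairs
Remaining 6 groups: simple '()' each

Answer: ((())()()()()()()()()()()())()()()()()()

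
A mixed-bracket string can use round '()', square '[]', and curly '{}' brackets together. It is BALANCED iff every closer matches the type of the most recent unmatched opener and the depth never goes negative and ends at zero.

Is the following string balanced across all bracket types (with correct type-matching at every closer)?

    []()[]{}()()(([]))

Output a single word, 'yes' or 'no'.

pos 0: push '['; stack = [
pos 1: ']' matches '['; pop; stack = (empty)
pos 2: push '('; stack = (
pos 3: ')' matches '('; pop; stack = (empty)
pos 4: push '['; stack = [
pos 5: ']' matches '['; pop; stack = (empty)
pos 6: push '{'; stack = {
pos 7: '}' matches '{'; pop; stack = (empty)
pos 8: push '('; stack = (
pos 9: ')' matches '('; pop; stack = (empty)
pos 10: push '('; stack = (
pos 11: ')' matches '('; pop; stack = (empty)
pos 12: push '('; stack = (
pos 13: push '('; stack = ((
pos 14: push '['; stack = (([
pos 15: ']' matches '['; pop; stack = ((
pos 16: ')' matches '('; pop; stack = (
pos 17: ')' matches '('; pop; stack = (empty)
end: stack empty → VALID
Verdict: properly nested → yes

Answer: yes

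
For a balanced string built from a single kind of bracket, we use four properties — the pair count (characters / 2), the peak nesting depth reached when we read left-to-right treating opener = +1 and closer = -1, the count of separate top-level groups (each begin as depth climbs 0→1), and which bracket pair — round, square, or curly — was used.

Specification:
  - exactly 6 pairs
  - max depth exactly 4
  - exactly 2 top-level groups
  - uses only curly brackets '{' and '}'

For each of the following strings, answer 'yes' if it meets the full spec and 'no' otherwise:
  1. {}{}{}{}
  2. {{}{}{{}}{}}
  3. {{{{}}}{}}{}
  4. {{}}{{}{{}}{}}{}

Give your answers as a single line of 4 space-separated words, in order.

String 1 '{}{}{}{}': depth seq [1 0 1 0 1 0 1 0]
  -> pairs=4 depth=1 groups=4 -> no
String 2 '{{}{}{{}}{}}': depth seq [1 2 1 2 1 2 3 2 1 2 1 0]
  -> pairs=6 depth=3 groups=1 -> no
String 3 '{{{{}}}{}}{}': depth seq [1 2 3 4 3 2 1 2 1 0 1 0]
  -> pairs=6 depth=4 groups=2 -> yes
String 4 '{{}}{{}{{}}{}}{}': depth seq [1 2 1 0 1 2 1 2 3 2 1 2 1 0 1 0]
  -> pairs=8 depth=3 groups=3 -> no

Answer: no no yes no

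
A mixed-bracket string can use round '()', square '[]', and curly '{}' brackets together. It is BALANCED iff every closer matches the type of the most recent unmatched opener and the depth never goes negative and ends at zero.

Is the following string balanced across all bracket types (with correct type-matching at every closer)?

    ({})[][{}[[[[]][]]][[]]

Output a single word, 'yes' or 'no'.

pos 0: push '('; stack = (
pos 1: push '{'; stack = ({
pos 2: '}' matches '{'; pop; stack = (
pos 3: ')' matches '('; pop; stack = (empty)
pos 4: push '['; stack = [
pos 5: ']' matches '['; pop; stack = (empty)
pos 6: push '['; stack = [
pos 7: push '{'; stack = [{
pos 8: '}' matches '{'; pop; stack = [
pos 9: push '['; stack = [[
pos 10: push '['; stack = [[[
pos 11: push '['; stack = [[[[
pos 12: push '['; stack = [[[[[
pos 13: ']' matches '['; pop; stack = [[[[
pos 14: ']' matches '['; pop; stack = [[[
pos 15: push '['; stack = [[[[
pos 16: ']' matches '['; pop; stack = [[[
pos 17: ']' matches '['; pop; stack = [[
pos 18: ']' matches '['; pop; stack = [
pos 19: push '['; stack = [[
pos 20: push '['; stack = [[[
pos 21: ']' matches '['; pop; stack = [[
pos 22: ']' matches '['; pop; stack = [
end: stack still non-empty ([) → INVALID
Verdict: unclosed openers at end: [ → no

Answer: no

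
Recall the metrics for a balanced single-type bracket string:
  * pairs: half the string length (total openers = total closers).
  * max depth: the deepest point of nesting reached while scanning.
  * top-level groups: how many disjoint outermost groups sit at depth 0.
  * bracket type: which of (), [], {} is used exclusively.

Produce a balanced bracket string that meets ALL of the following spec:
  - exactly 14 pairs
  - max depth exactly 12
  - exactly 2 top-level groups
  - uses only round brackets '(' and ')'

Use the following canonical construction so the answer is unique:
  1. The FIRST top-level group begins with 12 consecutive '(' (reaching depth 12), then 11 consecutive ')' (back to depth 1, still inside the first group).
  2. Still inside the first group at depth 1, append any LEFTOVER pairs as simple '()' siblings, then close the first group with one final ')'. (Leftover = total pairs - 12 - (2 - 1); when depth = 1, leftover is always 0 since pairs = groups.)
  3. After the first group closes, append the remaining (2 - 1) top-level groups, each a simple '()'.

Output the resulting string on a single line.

Spec: pairs=14 depth=12 groups=2
Leftover pairs = 14 - 12 - (2-1) = 1
First group: deep chain of depth 12 + 1 sibling pairs
Remaining 1 groups: simple '()' each

Answer: (((((((((((()))))))))))())()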